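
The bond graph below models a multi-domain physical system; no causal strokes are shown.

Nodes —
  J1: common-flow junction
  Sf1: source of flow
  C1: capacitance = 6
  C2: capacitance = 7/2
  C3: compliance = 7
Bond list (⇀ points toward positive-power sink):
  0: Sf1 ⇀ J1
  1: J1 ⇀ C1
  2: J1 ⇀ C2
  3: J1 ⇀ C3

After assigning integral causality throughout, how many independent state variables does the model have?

b0 →Sf1  (Sf1 (Sf) sets flow on bond)
b1 →J1  (J1 flow already set via bond 0)
b2 →J1  (J1 flow already set via bond 0)
b3 →J1  (J1: bond 0 brought flow, rest push out)

3  (C1, C2, C3 all integral)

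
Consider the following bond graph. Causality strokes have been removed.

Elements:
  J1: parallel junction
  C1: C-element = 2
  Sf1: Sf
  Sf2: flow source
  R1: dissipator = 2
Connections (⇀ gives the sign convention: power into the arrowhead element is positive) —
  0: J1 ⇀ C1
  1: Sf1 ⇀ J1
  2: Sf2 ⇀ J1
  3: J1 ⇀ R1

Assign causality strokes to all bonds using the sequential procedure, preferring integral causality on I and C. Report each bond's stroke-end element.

β0 stroke at J1
β1 stroke at Sf1
β2 stroke at Sf2
β3 stroke at R1

b1 stroke at Sf1  (source Sf1 imposes f)
b2 stroke at Sf2  (Sf2: flow source, stroke at near end)
b0 stroke at J1  (C1: C, integral causality)
b3 stroke at R1  (J1: bond 0 brought effort, rest push out)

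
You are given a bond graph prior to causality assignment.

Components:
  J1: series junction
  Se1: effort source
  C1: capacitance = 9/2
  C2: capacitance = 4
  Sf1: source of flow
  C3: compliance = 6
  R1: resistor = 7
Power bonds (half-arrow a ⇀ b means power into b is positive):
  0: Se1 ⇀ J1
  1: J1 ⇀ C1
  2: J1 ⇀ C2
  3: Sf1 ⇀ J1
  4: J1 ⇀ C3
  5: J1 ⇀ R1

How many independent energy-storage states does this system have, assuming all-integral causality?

3  (C1, C2, C3 all integral)

#0 stroke at J1  (Se1 fixes effort; stroke away)
#3 stroke at Sf1  (Sf1 fixes flow; stroke at Sf1)
#1 stroke at J1  (J1 flow already set via bond 3)
#2 stroke at J1  (1-jn J1 has f-setter on 3)
#4 stroke at J1  (common-f at J1 fixed by 3)
#5 stroke at J1  (common-f at J1 fixed by 3)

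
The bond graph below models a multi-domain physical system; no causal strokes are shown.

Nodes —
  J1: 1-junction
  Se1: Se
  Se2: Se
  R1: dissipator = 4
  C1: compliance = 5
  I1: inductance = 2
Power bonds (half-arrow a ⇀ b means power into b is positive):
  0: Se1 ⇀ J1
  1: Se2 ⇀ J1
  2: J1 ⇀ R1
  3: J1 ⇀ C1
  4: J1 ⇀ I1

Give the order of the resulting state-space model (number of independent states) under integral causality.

2  (C1, I1 all integral)

β0 stroke→J1  (Se1 fixes effort; stroke away)
β1 stroke→J1  (Se2 (Se) sets effort on bond)
β3 stroke→J1  (C1 outputs effort q/C1)
β4 stroke→I1  (I1 outputs flow p/I1)
β2 stroke→J1  (J1 flow already set via bond 4)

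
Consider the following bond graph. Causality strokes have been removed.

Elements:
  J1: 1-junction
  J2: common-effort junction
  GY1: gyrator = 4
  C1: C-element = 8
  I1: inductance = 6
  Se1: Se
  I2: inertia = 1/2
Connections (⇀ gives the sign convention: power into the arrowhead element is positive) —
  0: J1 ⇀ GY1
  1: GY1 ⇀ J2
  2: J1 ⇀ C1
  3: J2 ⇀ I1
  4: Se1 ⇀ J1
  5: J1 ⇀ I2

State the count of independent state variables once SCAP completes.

3  (C1, I1, I2 all integral)

β4 |J1  (Se1 (Se) sets effort on bond)
β2 |J1  (C1 integral (e out))
β3 |I1  (I1 integral (f out))
β1 |J2  (J2: last free bond brings effort in)
β0 |J1  (GY1 both-in/both-out from 1)
β5 |I2  (closing 1-jn rule on J1)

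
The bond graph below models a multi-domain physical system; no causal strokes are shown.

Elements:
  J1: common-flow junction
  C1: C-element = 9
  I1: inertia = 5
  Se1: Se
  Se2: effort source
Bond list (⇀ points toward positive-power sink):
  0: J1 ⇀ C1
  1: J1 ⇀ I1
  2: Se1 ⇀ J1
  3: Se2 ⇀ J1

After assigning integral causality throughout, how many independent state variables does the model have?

2  (C1, I1 all integral)

b2 stroke at J1  (Se1 (Se) sets effort on bond)
b3 stroke at J1  (Se2 fixes effort; stroke away)
b0 stroke at J1  (prefer integral on C1)
b1 stroke at I1  (J1: last free bond brings flow in)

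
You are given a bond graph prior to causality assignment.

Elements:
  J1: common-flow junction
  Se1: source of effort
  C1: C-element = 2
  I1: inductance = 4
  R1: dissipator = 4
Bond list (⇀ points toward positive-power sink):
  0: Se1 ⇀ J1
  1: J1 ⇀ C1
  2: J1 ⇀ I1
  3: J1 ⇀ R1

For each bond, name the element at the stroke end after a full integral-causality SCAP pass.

β0 stroke at J1  (Se1: effort source, stroke at far end)
β1 stroke at J1  (prefer integral on C1)
β2 stroke at I1  (I1: I, integral causality)
β3 stroke at J1  (J1 flow already set via bond 2)

bond 0 stroke→J1
bond 1 stroke→J1
bond 2 stroke→I1
bond 3 stroke→J1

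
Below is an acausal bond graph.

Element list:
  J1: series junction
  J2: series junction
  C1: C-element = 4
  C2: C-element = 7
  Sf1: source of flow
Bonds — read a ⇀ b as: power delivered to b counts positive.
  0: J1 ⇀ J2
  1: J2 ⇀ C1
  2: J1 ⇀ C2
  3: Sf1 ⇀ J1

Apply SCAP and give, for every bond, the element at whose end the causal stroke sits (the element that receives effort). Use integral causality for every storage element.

bond 0 stroke at J1
bond 1 stroke at J2
bond 2 stroke at J1
bond 3 stroke at Sf1

b3 →Sf1  (source Sf1 imposes f)
b0 →J1  (1-jn J1 has f-setter on 3)
b2 →J1  (J1 flow already set via bond 3)
b1 →J2  (J2: bond 0 brought flow, rest push out)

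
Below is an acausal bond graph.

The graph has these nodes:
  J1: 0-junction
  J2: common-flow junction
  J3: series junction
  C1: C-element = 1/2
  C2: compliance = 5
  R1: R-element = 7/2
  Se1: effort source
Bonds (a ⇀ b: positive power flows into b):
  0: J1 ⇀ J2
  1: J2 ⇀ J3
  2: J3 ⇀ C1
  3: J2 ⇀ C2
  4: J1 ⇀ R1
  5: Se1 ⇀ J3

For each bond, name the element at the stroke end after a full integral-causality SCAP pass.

b5 →J3  (Se1 (Se) sets effort on bond)
b2 →J3  (C1: C, integral causality)
b1 →J2  (closing 1-jn rule on J3)
b3 →J2  (C2 integral (e out))
b0 →J1  (only one flow-in slot at J2)
b4 →R1  (common-e at J1 fixed by 0)

b0 |J1
b1 |J2
b2 |J3
b3 |J2
b4 |R1
b5 |J3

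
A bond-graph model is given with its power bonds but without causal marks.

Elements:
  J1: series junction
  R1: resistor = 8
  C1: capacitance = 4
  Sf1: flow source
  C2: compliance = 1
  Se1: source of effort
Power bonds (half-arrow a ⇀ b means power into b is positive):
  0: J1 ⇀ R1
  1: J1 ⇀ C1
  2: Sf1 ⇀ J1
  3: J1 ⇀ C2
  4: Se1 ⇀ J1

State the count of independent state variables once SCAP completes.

bond 2 stroke→Sf1  (Sf1 fixes flow; stroke at Sf1)
bond 4 stroke→J1  (Se1 fixes effort; stroke away)
bond 0 stroke→J1  (common-f at J1 fixed by 2)
bond 1 stroke→J1  (common-f at J1 fixed by 2)
bond 3 stroke→J1  (1-jn J1 has f-setter on 2)

2  (C1, C2 all integral)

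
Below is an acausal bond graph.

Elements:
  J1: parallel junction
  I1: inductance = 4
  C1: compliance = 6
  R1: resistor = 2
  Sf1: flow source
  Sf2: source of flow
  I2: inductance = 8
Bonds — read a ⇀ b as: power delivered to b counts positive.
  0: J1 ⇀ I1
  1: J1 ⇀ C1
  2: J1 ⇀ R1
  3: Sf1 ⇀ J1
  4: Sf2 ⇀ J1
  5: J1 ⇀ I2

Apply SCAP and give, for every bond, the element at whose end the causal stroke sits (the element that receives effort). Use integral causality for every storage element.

β3 stroke→Sf1  (Sf1 (Sf) sets flow on bond)
β4 stroke→Sf2  (source Sf2 imposes f)
β0 stroke→I1  (prefer integral on I1)
β1 stroke→J1  (C1: C, integral causality)
β2 stroke→R1  (J1 effort already set via bond 1)
β5 stroke→I2  (J1 effort already set via bond 1)

b0 stroke at I1
b1 stroke at J1
b2 stroke at R1
b3 stroke at Sf1
b4 stroke at Sf2
b5 stroke at I2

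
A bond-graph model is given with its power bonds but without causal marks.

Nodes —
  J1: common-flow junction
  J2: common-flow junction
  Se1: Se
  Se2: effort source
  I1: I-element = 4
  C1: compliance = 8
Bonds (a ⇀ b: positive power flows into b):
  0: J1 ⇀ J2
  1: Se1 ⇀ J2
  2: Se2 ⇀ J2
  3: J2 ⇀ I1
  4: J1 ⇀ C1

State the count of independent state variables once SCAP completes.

bond 1 stroke→J2  (Se1 (Se) sets effort on bond)
bond 2 stroke→J2  (Se2: effort source, stroke at far end)
bond 3 stroke→I1  (prefer integral on I1)
bond 0 stroke→J2  (J2 flow already set via bond 3)
bond 4 stroke→J1  (1-jn J1 has f-setter on 0)

2  (C1, I1 all integral)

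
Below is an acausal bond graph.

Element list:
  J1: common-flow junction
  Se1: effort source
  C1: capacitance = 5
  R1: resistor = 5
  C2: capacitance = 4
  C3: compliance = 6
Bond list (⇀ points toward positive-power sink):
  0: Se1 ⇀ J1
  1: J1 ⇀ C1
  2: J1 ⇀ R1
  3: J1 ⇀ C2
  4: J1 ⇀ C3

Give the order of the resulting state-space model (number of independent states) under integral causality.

3  (C1, C2, C3 all integral)

#0 stroke at J1  (source Se1 imposes e)
#1 stroke at J1  (C1 outputs effort q/C1)
#3 stroke at J1  (C2: C, integral causality)
#4 stroke at J1  (prefer integral on C3)
#2 stroke at R1  (J1: last free bond brings flow in)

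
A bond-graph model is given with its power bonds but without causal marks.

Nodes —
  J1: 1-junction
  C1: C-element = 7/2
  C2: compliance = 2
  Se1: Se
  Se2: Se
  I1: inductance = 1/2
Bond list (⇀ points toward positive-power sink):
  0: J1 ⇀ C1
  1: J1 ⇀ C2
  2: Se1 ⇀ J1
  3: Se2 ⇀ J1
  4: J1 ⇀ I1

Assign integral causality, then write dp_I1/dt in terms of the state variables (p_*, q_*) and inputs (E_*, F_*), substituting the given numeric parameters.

dp_I1/dt = E_Se1 + E_Se2 - 2*q_C1/7 - q_C2/2

b2 |J1  (source Se1 imposes e)
b3 |J1  (Se2 fixes effort; stroke away)
b0 |J1  (C1 outputs effort q/C1)
b1 |J1  (prefer integral on C2)
b4 |I1  (J1 needs exactly one f-in)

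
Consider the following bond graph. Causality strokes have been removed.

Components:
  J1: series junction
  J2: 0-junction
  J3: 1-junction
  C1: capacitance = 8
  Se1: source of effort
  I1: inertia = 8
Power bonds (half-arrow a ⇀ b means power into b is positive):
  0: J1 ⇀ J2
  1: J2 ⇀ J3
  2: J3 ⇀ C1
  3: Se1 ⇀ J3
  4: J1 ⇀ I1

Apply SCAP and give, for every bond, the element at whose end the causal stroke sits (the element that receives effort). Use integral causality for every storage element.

β0 stroke→J1
β1 stroke→J2
β2 stroke→J3
β3 stroke→J3
β4 stroke→I1

β3 →J3  (source Se1 imposes e)
β2 →J3  (prefer integral on C1)
β1 →J2  (J3: last free bond brings flow in)
β0 →J1  (J2: bond 1 brought effort, rest push out)
β4 →I1  (J1 needs exactly one f-in)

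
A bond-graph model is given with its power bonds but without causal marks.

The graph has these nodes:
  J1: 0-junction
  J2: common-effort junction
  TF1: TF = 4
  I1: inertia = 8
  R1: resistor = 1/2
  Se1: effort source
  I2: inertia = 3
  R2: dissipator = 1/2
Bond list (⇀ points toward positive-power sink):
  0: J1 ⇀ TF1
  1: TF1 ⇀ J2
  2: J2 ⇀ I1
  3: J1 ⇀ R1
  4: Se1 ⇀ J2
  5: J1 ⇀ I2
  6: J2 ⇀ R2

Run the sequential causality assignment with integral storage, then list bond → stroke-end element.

b4 |J2  (source Se1 imposes e)
b1 |TF1  (J2 effort already set via bond 4)
b2 |I1  (0-jn J2 has e-setter on 4)
b6 |R2  (common-e at J2 fixed by 4)
b0 |J1  (TF1: transformer flips bond 1)
b3 |R1  (common-e at J1 fixed by 0)
b5 |I2  (J1: bond 0 brought effort, rest push out)

#0 stroke at J1
#1 stroke at TF1
#2 stroke at I1
#3 stroke at R1
#4 stroke at J2
#5 stroke at I2
#6 stroke at R2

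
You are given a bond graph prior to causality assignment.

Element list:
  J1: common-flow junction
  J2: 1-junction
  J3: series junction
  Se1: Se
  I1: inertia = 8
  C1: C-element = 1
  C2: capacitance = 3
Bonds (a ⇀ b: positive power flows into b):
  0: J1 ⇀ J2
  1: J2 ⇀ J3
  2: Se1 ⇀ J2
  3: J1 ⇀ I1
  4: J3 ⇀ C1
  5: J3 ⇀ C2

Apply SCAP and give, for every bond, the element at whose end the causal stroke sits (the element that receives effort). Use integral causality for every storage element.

b0 stroke at J1
b1 stroke at J2
b2 stroke at J2
b3 stroke at I1
b4 stroke at J3
b5 stroke at J3

b2 stroke at J2  (source Se1 imposes e)
b3 stroke at I1  (prefer integral on I1)
b0 stroke at J1  (J1 flow already set via bond 3)
b1 stroke at J2  (common-f at J2 fixed by 0)
b4 stroke at J3  (J3 flow already set via bond 1)
b5 stroke at J3  (J3 flow already set via bond 1)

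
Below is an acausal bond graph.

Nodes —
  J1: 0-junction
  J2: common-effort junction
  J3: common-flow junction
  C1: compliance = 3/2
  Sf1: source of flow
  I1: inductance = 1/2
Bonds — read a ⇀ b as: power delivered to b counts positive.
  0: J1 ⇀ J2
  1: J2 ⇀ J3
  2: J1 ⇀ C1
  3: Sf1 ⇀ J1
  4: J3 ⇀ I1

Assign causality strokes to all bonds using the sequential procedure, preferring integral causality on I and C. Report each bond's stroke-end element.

β3 |Sf1  (Sf1 fixes flow; stroke at Sf1)
β2 |J1  (C1 integral (e out))
β0 |J2  (0-jn J1 has e-setter on 2)
β1 |J3  (J2: bond 0 brought effort, rest push out)
β4 |I1  (only one flow-in slot at J3)

b0 →J2
b1 →J3
b2 →J1
b3 →Sf1
b4 →I1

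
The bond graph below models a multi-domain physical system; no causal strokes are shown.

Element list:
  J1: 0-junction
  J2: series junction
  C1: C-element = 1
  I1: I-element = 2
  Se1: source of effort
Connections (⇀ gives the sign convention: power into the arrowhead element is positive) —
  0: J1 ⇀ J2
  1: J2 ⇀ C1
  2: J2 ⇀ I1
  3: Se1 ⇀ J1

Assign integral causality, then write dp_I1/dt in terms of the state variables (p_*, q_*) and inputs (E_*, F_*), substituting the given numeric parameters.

bond 3 |J1  (Se1 fixes effort; stroke away)
bond 0 |J2  (0-jn J1 has e-setter on 3)
bond 1 |J2  (C1 outputs effort q/C1)
bond 2 |I1  (only one flow-in slot at J2)

dp_I1/dt = E_Se1 - q_C1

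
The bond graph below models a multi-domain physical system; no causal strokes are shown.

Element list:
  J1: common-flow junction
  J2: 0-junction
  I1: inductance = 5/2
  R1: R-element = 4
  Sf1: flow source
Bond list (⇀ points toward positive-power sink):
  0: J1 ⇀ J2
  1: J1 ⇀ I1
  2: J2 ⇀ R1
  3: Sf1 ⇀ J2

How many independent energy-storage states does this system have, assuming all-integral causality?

β3 stroke→Sf1  (Sf1 (Sf) sets flow on bond)
β1 stroke→I1  (prefer integral on I1)
β0 stroke→J1  (J1 flow already set via bond 1)
β2 stroke→J2  (only one effort-in slot at J2)

1  (I1 all integral)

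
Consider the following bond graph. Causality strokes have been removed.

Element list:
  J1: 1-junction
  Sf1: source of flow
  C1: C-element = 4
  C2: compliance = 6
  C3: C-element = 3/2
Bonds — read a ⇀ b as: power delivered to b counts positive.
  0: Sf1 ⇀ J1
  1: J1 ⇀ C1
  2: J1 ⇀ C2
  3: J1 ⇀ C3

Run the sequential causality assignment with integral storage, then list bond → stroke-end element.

b0 stroke→Sf1  (Sf1 fixes flow; stroke at Sf1)
b1 stroke→J1  (J1: bond 0 brought flow, rest push out)
b2 stroke→J1  (J1 flow already set via bond 0)
b3 stroke→J1  (J1: bond 0 brought flow, rest push out)

b0 →Sf1
b1 →J1
b2 →J1
b3 →J1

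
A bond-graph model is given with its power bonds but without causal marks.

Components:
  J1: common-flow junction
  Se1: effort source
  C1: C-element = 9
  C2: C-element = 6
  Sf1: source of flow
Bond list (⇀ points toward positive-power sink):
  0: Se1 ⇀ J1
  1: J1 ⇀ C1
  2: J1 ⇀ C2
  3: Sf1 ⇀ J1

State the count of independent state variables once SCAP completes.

2  (C1, C2 all integral)

b0 →J1  (Se1: effort source, stroke at far end)
b3 →Sf1  (Sf1 (Sf) sets flow on bond)
b1 →J1  (J1 flow already set via bond 3)
b2 →J1  (J1 flow already set via bond 3)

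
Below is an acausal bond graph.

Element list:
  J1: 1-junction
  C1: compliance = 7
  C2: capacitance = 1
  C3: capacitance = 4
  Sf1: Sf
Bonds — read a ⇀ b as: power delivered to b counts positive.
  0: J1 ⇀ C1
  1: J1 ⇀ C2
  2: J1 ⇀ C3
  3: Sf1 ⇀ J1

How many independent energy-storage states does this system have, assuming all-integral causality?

3  (C1, C2, C3 all integral)

β3 →Sf1  (Sf1 fixes flow; stroke at Sf1)
β0 →J1  (common-f at J1 fixed by 3)
β1 →J1  (common-f at J1 fixed by 3)
β2 →J1  (J1: bond 3 brought flow, rest push out)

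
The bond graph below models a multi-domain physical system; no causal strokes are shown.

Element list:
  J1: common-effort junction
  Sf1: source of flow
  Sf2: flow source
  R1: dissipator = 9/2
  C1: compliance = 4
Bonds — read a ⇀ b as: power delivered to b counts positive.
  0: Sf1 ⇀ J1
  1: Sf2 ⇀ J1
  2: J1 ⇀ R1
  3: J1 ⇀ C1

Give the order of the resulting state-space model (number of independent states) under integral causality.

b0 |Sf1  (Sf1 (Sf) sets flow on bond)
b1 |Sf2  (Sf2 (Sf) sets flow on bond)
b3 |J1  (C1: C, integral causality)
b2 |R1  (J1: bond 3 brought effort, rest push out)

1  (C1 all integral)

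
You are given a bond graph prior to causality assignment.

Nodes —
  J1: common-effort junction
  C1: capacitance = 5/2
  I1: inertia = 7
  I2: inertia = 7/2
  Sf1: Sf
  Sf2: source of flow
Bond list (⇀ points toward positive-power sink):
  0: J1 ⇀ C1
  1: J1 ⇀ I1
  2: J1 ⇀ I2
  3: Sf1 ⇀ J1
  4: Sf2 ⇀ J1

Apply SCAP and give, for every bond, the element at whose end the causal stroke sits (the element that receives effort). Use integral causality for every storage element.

β0 |J1
β1 |I1
β2 |I2
β3 |Sf1
β4 |Sf2

b3 |Sf1  (source Sf1 imposes f)
b4 |Sf2  (source Sf2 imposes f)
b0 |J1  (prefer integral on C1)
b1 |I1  (common-e at J1 fixed by 0)
b2 |I2  (J1: bond 0 brought effort, rest push out)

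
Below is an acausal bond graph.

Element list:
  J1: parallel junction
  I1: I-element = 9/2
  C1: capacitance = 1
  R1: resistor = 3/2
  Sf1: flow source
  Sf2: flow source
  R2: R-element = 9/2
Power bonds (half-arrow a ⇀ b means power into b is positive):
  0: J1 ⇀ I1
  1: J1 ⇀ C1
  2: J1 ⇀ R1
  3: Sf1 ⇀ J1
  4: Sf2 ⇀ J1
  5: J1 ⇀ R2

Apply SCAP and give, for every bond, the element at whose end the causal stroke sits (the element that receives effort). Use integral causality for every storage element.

bond 3 stroke at Sf1  (Sf1 (Sf) sets flow on bond)
bond 4 stroke at Sf2  (Sf2: flow source, stroke at near end)
bond 0 stroke at I1  (prefer integral on I1)
bond 1 stroke at J1  (C1 outputs effort q/C1)
bond 2 stroke at R1  (J1: bond 1 brought effort, rest push out)
bond 5 stroke at R2  (0-jn J1 has e-setter on 1)

b0 stroke at I1
b1 stroke at J1
b2 stroke at R1
b3 stroke at Sf1
b4 stroke at Sf2
b5 stroke at R2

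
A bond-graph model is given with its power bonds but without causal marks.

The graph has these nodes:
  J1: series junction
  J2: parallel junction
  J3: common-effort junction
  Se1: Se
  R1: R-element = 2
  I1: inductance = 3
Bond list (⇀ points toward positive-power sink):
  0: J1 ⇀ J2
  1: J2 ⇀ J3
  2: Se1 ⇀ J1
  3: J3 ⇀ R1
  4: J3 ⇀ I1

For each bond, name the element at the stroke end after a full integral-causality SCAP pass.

β0 stroke at J2
β1 stroke at J3
β2 stroke at J1
β3 stroke at R1
β4 stroke at I1

b2 →J1  (source Se1 imposes e)
b0 →J2  (closing 1-jn rule on J1)
b1 →J3  (common-e at J2 fixed by 0)
b3 →R1  (0-jn J3 has e-setter on 1)
b4 →I1  (common-e at J3 fixed by 1)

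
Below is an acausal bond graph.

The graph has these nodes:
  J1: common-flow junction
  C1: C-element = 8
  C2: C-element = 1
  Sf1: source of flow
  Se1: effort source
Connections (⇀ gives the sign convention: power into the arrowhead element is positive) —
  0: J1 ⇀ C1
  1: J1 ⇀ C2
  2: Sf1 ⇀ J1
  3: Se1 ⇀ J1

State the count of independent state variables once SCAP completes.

2  (C1, C2 all integral)

b2 →Sf1  (Sf1: flow source, stroke at near end)
b3 →J1  (Se1 (Se) sets effort on bond)
b0 →J1  (J1: bond 2 brought flow, rest push out)
b1 →J1  (1-jn J1 has f-setter on 2)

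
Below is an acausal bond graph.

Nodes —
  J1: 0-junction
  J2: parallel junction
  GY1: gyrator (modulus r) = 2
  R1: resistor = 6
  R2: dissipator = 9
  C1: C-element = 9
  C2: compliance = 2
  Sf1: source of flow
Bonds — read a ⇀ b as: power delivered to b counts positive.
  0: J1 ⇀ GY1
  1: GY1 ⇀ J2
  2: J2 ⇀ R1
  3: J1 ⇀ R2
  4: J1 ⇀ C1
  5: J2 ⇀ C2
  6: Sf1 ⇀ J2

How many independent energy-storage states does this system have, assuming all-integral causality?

2  (C1, C2 all integral)

b6 stroke→Sf1  (Sf1 fixes flow; stroke at Sf1)
b4 stroke→J1  (prefer integral on C1)
b0 stroke→GY1  (common-e at J1 fixed by 4)
b3 stroke→R2  (J1 effort already set via bond 4)
b1 stroke→GY1  (through GY1, causality inverts; strokes same side of GY1)
b5 stroke→J2  (C2 integral (e out))
b2 stroke→R1  (J2 effort already set via bond 5)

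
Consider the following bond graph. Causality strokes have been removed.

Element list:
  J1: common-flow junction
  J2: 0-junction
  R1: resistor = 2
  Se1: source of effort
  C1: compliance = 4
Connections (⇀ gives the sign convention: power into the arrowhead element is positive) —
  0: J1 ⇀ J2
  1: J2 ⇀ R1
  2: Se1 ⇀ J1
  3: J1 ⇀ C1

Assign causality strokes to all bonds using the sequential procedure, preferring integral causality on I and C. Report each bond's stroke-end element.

#2 →J1  (source Se1 imposes e)
#3 →J1  (prefer integral on C1)
#0 →J2  (J1 needs exactly one f-in)
#1 →R1  (0-jn J2 has e-setter on 0)

β0 stroke at J2
β1 stroke at R1
β2 stroke at J1
β3 stroke at J1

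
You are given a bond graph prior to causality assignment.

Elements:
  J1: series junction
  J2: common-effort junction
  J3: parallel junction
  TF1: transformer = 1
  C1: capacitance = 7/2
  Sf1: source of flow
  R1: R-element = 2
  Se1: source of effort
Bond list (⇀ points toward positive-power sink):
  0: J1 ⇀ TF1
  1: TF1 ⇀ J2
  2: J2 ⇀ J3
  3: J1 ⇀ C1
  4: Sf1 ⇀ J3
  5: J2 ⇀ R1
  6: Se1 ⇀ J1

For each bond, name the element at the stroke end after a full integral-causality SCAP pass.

b0 stroke→TF1
b1 stroke→J2
b2 stroke→J3
b3 stroke→J1
b4 stroke→Sf1
b5 stroke→R1
b6 stroke→J1

β4 stroke→Sf1  (Sf1 (Sf) sets flow on bond)
β6 stroke→J1  (Se1: effort source, stroke at far end)
β2 stroke→J3  (J3 needs exactly one e-in)
β3 stroke→J1  (C1: C, integral causality)
β0 stroke→TF1  (only one flow-in slot at J1)
β1 stroke→J2  (TF1 one-in-one-out from 0)
β5 stroke→R1  (common-e at J2 fixed by 1)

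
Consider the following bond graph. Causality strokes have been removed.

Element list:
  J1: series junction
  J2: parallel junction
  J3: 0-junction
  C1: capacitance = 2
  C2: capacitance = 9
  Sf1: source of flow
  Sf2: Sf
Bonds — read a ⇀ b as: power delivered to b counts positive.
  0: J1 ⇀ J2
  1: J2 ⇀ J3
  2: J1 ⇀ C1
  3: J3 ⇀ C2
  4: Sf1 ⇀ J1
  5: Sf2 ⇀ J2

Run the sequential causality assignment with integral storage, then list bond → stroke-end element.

bond 4 |Sf1  (Sf1: flow source, stroke at near end)
bond 5 |Sf2  (Sf2 (Sf) sets flow on bond)
bond 0 |J1  (common-f at J1 fixed by 4)
bond 2 |J1  (common-f at J1 fixed by 4)
bond 1 |J2  (closing 0-jn rule on J2)
bond 3 |J3  (closing 0-jn rule on J3)

#0 |J1
#1 |J2
#2 |J1
#3 |J3
#4 |Sf1
#5 |Sf2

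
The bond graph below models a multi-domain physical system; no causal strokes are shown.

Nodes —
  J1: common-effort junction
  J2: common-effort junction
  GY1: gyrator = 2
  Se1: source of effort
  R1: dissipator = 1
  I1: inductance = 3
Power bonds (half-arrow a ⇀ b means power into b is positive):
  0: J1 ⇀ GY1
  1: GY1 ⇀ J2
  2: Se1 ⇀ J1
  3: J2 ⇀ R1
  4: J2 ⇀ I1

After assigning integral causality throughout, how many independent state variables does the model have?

β2 stroke→J1  (Se1: effort source, stroke at far end)
β0 stroke→GY1  (common-e at J1 fixed by 2)
β1 stroke→GY1  (GY1 both-in/both-out from 0)
β4 stroke→I1  (I1 outputs flow p/I1)
β3 stroke→J2  (J2 needs exactly one e-in)

1  (I1 all integral)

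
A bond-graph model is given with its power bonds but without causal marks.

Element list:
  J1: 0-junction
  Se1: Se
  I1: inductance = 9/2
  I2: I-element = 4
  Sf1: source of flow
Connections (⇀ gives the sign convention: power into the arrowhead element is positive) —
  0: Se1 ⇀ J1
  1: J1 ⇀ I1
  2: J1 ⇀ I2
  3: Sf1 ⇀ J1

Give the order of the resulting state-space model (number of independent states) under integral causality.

2  (I1, I2 all integral)

b0 |J1  (Se1: effort source, stroke at far end)
b3 |Sf1  (Sf1 (Sf) sets flow on bond)
b1 |I1  (0-jn J1 has e-setter on 0)
b2 |I2  (J1 effort already set via bond 0)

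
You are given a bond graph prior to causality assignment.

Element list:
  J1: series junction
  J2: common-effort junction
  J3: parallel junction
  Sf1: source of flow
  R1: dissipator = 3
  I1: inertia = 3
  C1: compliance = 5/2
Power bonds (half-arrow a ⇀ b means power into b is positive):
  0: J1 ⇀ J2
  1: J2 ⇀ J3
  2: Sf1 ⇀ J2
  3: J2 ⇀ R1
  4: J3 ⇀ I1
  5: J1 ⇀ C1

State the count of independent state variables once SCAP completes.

2  (C1, I1 all integral)

bond 2 →Sf1  (Sf1 fixes flow; stroke at Sf1)
bond 4 →I1  (prefer integral on I1)
bond 1 →J3  (only one effort-in slot at J3)
bond 5 →J1  (C1 integral (e out))
bond 0 →J2  (only one flow-in slot at J1)
bond 3 →R1  (common-e at J2 fixed by 0)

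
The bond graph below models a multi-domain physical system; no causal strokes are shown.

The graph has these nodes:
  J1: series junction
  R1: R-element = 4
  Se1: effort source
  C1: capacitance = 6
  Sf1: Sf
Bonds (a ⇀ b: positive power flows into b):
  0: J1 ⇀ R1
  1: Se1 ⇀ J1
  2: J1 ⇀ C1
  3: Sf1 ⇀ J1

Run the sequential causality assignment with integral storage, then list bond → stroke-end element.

β1 →J1  (Se1 fixes effort; stroke away)
β3 →Sf1  (Sf1 (Sf) sets flow on bond)
β0 →J1  (J1: bond 3 brought flow, rest push out)
β2 →J1  (J1: bond 3 brought flow, rest push out)

bond 0 stroke at J1
bond 1 stroke at J1
bond 2 stroke at J1
bond 3 stroke at Sf1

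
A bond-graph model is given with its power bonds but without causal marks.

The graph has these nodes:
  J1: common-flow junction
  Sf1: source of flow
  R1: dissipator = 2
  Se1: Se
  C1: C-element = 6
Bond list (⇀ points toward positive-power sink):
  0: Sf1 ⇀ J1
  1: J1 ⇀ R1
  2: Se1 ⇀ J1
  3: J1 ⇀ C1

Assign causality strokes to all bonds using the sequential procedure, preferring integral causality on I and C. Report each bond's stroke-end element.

bond 0 →Sf1
bond 1 →J1
bond 2 →J1
bond 3 →J1

b0 |Sf1  (source Sf1 imposes f)
b2 |J1  (Se1 (Se) sets effort on bond)
b1 |J1  (J1 flow already set via bond 0)
b3 |J1  (1-jn J1 has f-setter on 0)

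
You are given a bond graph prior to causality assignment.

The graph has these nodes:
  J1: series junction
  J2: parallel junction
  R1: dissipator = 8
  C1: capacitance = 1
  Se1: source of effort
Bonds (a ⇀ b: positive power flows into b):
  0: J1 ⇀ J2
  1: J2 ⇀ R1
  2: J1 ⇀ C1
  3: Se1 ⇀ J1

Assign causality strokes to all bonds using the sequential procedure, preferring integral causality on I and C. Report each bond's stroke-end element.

#3 |J1  (Se1: effort source, stroke at far end)
#2 |J1  (C1 outputs effort q/C1)
#0 |J2  (closing 1-jn rule on J1)
#1 |R1  (J2: bond 0 brought effort, rest push out)

bond 0 |J2
bond 1 |R1
bond 2 |J1
bond 3 |J1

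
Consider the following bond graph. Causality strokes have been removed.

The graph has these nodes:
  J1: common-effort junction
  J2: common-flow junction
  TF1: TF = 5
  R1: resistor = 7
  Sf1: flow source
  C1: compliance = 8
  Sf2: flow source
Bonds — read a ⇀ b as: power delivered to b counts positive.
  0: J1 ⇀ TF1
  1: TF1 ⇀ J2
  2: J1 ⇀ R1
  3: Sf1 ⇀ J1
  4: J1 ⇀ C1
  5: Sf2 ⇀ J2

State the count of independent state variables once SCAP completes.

1  (C1 all integral)

β3 stroke→Sf1  (source Sf1 imposes f)
β5 stroke→Sf2  (Sf2 fixes flow; stroke at Sf2)
β1 stroke→J2  (common-f at J2 fixed by 5)
β0 stroke→TF1  (TF1 one-in-one-out from 1)
β4 stroke→J1  (C1 outputs effort q/C1)
β2 stroke→R1  (common-e at J1 fixed by 4)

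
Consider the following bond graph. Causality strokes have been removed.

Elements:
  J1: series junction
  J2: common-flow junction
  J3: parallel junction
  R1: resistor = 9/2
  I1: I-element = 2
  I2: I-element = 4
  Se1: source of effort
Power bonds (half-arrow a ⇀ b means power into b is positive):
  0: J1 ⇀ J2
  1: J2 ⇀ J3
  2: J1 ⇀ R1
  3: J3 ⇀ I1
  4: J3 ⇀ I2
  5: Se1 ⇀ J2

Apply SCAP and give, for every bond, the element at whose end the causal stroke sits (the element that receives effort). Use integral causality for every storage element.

bond 5 stroke at J2  (Se1: effort source, stroke at far end)
bond 3 stroke at I1  (prefer integral on I1)
bond 4 stroke at I2  (prefer integral on I2)
bond 1 stroke at J3  (J3 needs exactly one e-in)
bond 0 stroke at J2  (common-f at J2 fixed by 1)
bond 2 stroke at J1  (1-jn J1 has f-setter on 0)

b0 →J2
b1 →J3
b2 →J1
b3 →I1
b4 →I2
b5 →J2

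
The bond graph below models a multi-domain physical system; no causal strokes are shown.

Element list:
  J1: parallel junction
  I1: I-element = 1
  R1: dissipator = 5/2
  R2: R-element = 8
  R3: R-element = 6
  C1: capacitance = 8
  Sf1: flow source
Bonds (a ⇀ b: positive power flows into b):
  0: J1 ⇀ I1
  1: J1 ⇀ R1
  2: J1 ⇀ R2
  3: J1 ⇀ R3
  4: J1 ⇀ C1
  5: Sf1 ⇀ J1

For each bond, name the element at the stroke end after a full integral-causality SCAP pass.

b5 |Sf1  (source Sf1 imposes f)
b0 |I1  (prefer integral on I1)
b4 |J1  (prefer integral on C1)
b1 |R1  (common-e at J1 fixed by 4)
b2 |R2  (common-e at J1 fixed by 4)
b3 |R3  (J1 effort already set via bond 4)

β0 stroke at I1
β1 stroke at R1
β2 stroke at R2
β3 stroke at R3
β4 stroke at J1
β5 stroke at Sf1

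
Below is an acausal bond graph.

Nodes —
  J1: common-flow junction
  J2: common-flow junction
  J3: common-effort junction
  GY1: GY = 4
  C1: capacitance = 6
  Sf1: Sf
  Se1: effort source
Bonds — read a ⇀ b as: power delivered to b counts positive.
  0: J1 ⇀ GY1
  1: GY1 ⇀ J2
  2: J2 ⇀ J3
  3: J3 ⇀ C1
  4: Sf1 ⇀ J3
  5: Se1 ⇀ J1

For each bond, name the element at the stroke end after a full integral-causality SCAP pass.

bond 4 |Sf1  (Sf1: flow source, stroke at near end)
bond 5 |J1  (Se1 (Se) sets effort on bond)
bond 0 |GY1  (closing 1-jn rule on J1)
bond 1 |GY1  (GY1: gyrator matches bond 0)
bond 2 |J2  (common-f at J2 fixed by 1)
bond 3 |J3  (only one effort-in slot at J3)

bond 0 stroke→GY1
bond 1 stroke→GY1
bond 2 stroke→J2
bond 3 stroke→J3
bond 4 stroke→Sf1
bond 5 stroke→J1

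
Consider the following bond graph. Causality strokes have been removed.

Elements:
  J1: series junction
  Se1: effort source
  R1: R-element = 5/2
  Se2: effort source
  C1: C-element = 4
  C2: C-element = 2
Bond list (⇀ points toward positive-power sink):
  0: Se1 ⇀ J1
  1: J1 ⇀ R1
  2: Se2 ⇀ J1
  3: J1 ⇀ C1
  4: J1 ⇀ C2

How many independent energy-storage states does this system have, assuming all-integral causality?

β0 →J1  (Se1 fixes effort; stroke away)
β2 →J1  (Se2 fixes effort; stroke away)
β3 →J1  (C1: C, integral causality)
β4 →J1  (C2 integral (e out))
β1 →R1  (closing 1-jn rule on J1)

2  (C1, C2 all integral)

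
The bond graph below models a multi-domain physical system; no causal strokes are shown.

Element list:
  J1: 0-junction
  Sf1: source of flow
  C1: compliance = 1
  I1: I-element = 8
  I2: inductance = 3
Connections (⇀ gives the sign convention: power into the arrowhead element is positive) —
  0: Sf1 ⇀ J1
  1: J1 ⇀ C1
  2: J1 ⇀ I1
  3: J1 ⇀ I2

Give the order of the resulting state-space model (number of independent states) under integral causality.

3  (C1, I1, I2 all integral)

bond 0 stroke→Sf1  (Sf1 fixes flow; stroke at Sf1)
bond 1 stroke→J1  (prefer integral on C1)
bond 2 stroke→I1  (J1: bond 1 brought effort, rest push out)
bond 3 stroke→I2  (J1: bond 1 brought effort, rest push out)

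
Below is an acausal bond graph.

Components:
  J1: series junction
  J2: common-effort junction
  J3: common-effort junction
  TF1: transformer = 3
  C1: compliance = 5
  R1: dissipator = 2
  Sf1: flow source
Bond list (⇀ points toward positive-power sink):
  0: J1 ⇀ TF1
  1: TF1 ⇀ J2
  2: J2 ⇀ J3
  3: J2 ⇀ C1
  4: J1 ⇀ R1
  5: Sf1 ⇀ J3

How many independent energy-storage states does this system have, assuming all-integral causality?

1  (C1 all integral)

#5 stroke at Sf1  (Sf1: flow source, stroke at near end)
#2 stroke at J3  (only one effort-in slot at J3)
#3 stroke at J2  (C1 integral (e out))
#1 stroke at TF1  (common-e at J2 fixed by 3)
#0 stroke at J1  (TF TF1: opposite of bond 1)
#4 stroke at R1  (J1: last free bond brings flow in)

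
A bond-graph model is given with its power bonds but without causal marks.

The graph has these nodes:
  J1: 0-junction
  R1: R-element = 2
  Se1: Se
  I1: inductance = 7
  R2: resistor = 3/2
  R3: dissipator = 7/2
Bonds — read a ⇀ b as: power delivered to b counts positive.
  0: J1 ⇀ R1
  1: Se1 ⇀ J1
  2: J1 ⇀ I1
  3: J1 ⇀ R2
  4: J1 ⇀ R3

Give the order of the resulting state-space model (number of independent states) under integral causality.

1  (I1 all integral)

b1 stroke at J1  (Se1 (Se) sets effort on bond)
b0 stroke at R1  (J1: bond 1 brought effort, rest push out)
b2 stroke at I1  (J1: bond 1 brought effort, rest push out)
b3 stroke at R2  (J1 effort already set via bond 1)
b4 stroke at R3  (J1: bond 1 brought effort, rest push out)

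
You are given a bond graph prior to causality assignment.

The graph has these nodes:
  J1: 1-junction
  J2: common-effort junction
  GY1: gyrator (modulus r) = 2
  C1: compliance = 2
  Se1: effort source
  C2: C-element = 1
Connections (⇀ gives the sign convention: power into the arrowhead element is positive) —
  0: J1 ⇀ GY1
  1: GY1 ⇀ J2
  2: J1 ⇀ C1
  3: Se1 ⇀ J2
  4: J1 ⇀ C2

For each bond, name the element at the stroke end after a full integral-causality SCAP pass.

β0 |GY1
β1 |GY1
β2 |J1
β3 |J2
β4 |J1

β3 stroke at J2  (Se1: effort source, stroke at far end)
β1 stroke at GY1  (0-jn J2 has e-setter on 3)
β0 stroke at GY1  (GY1 both-in/both-out from 1)
β2 stroke at J1  (common-f at J1 fixed by 0)
β4 stroke at J1  (common-f at J1 fixed by 0)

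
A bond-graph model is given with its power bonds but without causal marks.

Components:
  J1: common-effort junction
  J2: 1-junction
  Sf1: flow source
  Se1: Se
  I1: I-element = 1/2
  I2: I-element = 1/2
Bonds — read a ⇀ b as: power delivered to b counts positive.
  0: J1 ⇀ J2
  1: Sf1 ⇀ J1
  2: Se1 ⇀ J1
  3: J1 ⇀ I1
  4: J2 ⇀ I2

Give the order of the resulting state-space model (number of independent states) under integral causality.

b1 →Sf1  (Sf1: flow source, stroke at near end)
b2 →J1  (Se1 fixes effort; stroke away)
b0 →J2  (common-e at J1 fixed by 2)
b3 →I1  (0-jn J1 has e-setter on 2)
b4 →I2  (closing 1-jn rule on J2)

2  (I1, I2 all integral)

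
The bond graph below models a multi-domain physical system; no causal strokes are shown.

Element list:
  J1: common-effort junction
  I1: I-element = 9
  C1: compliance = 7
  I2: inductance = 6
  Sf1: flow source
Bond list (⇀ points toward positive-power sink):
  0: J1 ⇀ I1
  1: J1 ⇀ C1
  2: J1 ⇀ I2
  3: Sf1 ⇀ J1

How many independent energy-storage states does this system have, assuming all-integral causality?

#3 →Sf1  (Sf1 fixes flow; stroke at Sf1)
#0 →I1  (I1 outputs flow p/I1)
#1 →J1  (C1 outputs effort q/C1)
#2 →I2  (0-jn J1 has e-setter on 1)

3  (C1, I1, I2 all integral)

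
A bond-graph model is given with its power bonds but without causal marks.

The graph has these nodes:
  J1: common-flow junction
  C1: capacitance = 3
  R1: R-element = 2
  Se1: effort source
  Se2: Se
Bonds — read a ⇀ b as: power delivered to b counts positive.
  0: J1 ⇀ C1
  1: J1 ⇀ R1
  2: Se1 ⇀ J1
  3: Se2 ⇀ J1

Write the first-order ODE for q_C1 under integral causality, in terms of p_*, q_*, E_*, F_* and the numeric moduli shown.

#2 |J1  (Se1 (Se) sets effort on bond)
#3 |J1  (Se2 (Se) sets effort on bond)
#0 |J1  (C1 outputs effort q/C1)
#1 |R1  (J1: last free bond brings flow in)

dq_C1/dt = E_Se1/2 + E_Se2/2 - q_C1/6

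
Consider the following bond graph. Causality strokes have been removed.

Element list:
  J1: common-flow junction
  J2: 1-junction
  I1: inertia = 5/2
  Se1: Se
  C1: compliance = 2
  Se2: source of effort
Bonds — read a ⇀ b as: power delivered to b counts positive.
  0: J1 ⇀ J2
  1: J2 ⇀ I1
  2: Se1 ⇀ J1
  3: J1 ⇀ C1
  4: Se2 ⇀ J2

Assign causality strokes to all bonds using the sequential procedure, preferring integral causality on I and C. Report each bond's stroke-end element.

b0 |J2
b1 |I1
b2 |J1
b3 |J1
b4 |J2

#2 stroke→J1  (Se1 fixes effort; stroke away)
#4 stroke→J2  (Se2: effort source, stroke at far end)
#1 stroke→I1  (I1: I, integral causality)
#0 stroke→J2  (J2 flow already set via bond 1)
#3 stroke→J1  (1-jn J1 has f-setter on 0)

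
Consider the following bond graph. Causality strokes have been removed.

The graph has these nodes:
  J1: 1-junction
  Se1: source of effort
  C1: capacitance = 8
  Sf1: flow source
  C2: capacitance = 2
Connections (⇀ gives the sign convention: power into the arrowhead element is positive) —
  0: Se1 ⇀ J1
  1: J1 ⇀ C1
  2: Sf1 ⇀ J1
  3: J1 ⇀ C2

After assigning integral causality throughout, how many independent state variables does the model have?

bond 0 |J1  (Se1: effort source, stroke at far end)
bond 2 |Sf1  (Sf1 fixes flow; stroke at Sf1)
bond 1 |J1  (1-jn J1 has f-setter on 2)
bond 3 |J1  (J1: bond 2 brought flow, rest push out)

2  (C1, C2 all integral)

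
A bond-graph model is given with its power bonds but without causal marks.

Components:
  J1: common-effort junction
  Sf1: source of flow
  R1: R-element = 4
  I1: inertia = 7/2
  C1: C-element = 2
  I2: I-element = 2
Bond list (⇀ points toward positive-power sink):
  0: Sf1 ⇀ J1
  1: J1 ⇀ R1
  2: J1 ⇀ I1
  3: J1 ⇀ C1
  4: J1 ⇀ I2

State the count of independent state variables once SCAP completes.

#0 |Sf1  (Sf1 (Sf) sets flow on bond)
#2 |I1  (I1 integral (f out))
#3 |J1  (C1: C, integral causality)
#1 |R1  (common-e at J1 fixed by 3)
#4 |I2  (common-e at J1 fixed by 3)

3  (C1, I1, I2 all integral)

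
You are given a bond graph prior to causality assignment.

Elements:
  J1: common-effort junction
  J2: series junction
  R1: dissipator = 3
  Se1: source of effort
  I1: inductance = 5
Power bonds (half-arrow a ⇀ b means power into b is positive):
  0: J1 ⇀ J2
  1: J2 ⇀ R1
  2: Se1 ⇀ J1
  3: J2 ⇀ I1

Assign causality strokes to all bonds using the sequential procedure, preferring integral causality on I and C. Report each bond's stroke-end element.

b0 stroke at J2
b1 stroke at J2
b2 stroke at J1
b3 stroke at I1

#2 stroke at J1  (Se1 fixes effort; stroke away)
#0 stroke at J2  (J1: bond 2 brought effort, rest push out)
#3 stroke at I1  (I1 integral (f out))
#1 stroke at J2  (J2 flow already set via bond 3)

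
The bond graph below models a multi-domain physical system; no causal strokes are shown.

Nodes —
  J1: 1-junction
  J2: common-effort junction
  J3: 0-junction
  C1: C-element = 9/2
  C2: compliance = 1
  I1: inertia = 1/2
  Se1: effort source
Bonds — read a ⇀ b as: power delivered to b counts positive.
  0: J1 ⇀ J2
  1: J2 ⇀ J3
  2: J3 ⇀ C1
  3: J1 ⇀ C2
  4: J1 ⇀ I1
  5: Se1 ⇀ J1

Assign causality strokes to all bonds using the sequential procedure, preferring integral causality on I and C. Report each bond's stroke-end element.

b5 stroke at J1  (Se1 fixes effort; stroke away)
b2 stroke at J3  (prefer integral on C1)
b1 stroke at J2  (J3 effort already set via bond 2)
b0 stroke at J1  (0-jn J2 has e-setter on 1)
b3 stroke at J1  (C2 integral (e out))
b4 stroke at I1  (J1: last free bond brings flow in)

b0 stroke→J1
b1 stroke→J2
b2 stroke→J3
b3 stroke→J1
b4 stroke→I1
b5 stroke→J1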